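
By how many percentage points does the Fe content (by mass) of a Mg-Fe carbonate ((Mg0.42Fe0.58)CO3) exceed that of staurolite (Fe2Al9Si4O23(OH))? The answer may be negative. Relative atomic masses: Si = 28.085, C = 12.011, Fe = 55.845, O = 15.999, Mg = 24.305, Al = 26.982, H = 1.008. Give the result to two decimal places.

M((Mg0.42Fe0.58)CO3) = 102.606 g/mol, so wt% Fe = 32.390/102.606 × 100 = 31.57%.
M(Fe2Al9Si4O23(OH)) = 851.852 g/mol, so wt% Fe = 111.690/851.852 × 100 = 13.11%.
31.57 − 13.11 = 18.46 pp.

18.46 percentage points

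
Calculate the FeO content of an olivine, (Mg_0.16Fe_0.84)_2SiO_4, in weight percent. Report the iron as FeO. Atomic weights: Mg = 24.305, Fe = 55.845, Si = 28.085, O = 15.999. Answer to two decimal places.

62.32 wt%

Formula mass = 193.678 g/mol.
1.68 Fe → 1.6800 mol FeO per formula unit; M(FeO) = 71.844, so FeO mass = 120.698 g.
120.698/193.678 × 100 = 62.32 wt%.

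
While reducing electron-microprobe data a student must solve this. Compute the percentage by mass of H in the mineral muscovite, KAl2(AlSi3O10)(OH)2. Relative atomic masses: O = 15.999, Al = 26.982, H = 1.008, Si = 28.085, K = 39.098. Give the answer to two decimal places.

Molar mass of KAl2(AlSi3O10)(OH)2: 1*39.098 + 3*26.982 + 3*28.085 + 12*15.999 + 2*1.008 = 398.303 g/mol.
Mass of H per formula unit: 2 × 1.008 = 2.016 g.
Weight fraction H = 2.016 / 398.303 = 0.0051.

0.51 weight percent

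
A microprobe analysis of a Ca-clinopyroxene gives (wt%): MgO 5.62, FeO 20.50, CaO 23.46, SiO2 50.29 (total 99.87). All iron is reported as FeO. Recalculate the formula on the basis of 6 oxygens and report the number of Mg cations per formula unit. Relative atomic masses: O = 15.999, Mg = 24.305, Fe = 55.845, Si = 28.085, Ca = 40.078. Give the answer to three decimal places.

0.332 Mg apfu

5.62 wt% MgO ÷ 40.304 g/mol = 0.13944 mol, giving 0.13944 Mg and 0.13944 O.
20.50 wt% FeO ÷ 71.844 g/mol = 0.28534 mol, giving 0.28534 Fe and 0.28534 O.
23.46 wt% CaO ÷ 56.077 g/mol = 0.41835 mol, giving 0.41835 Ca and 0.41835 O.
50.29 wt% SiO2 ÷ 60.083 g/mol = 0.83701 mol, giving 0.83701 Si and 1.67402 O.
Oxygen sums to 2.51715; scaling by 6/2.51715 = 2.38365 puts the formula on 6 O.
Mg: 0.13944 × 2.38365 = 0.332 atoms per formula unit.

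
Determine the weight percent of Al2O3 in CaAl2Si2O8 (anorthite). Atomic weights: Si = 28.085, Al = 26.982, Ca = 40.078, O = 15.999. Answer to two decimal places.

Molar mass of CaAl2Si2O8 = 1×40.078 + 2×26.982 + 2×28.085 + 8×15.999 = 278.204 g/mol.
Each formula unit contains 2 Al, equivalent to 2/2 = 1.0000 mol Al2O3.
M(Al2O3) = 2×26.982 + 3×15.999 = 101.961 g/mol.
Mass of Al2O3 per formula unit = 1.0000 × 101.961 = 101.961 g.
Al2O3 wt% = 101.961 / 278.204 × 100 = 36.65%.

36.65 wt%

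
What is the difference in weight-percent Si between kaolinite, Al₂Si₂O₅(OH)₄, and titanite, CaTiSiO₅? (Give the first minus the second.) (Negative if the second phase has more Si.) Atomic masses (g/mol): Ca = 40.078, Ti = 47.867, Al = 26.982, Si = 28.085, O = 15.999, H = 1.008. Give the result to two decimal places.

M(Al₂Si₂O₅(OH)₄) = 258.157 g/mol, so wt% Si = 56.170/258.157 × 100 = 21.76%.
M(CaTiSiO₅) = 196.025 g/mol, so wt% Si = 28.085/196.025 × 100 = 14.33%.
21.76 − 14.33 = 7.43 pp.

7.43 percentage points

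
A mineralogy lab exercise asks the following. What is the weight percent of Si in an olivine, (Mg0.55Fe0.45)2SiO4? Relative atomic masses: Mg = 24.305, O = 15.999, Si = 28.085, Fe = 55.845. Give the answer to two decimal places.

M((Mg0.55Fe0.45)2SiO4) = 169.077 g/mol.
Si contributes 1 × 28.085 = 28.085 g per mole.
28.085/169.077 = 0.1661 → 16.61%.

16.61 mass %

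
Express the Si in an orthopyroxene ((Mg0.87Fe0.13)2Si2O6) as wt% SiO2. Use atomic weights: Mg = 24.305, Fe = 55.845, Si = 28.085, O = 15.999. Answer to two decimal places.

57.50 wt%

Formula mass = 208.974 g/mol.
2 Si → 2.0000 mol SiO2 per formula unit; M(SiO2) = 60.083, so SiO2 mass = 120.166 g.
120.166/208.974 × 100 = 57.50 wt%.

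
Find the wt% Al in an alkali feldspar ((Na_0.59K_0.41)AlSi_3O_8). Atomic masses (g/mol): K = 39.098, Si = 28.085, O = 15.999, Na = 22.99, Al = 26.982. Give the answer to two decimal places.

M((Na_0.59K_0.41)AlSi_3O_8) = 268.823 g/mol.
Al contributes 1 × 26.982 = 26.982 g per mole.
26.982/268.823 = 0.1004 → 10.04%.

10.04 wt%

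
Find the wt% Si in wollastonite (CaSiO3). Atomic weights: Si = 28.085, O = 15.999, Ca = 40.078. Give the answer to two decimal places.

24.18 weight percent

Molar mass of CaSiO3: 1*40.078 + 1*28.085 + 3*15.999 = 116.160 g/mol.
Mass of Si per formula unit: 1 × 28.085 = 28.085 g.
Weight fraction Si = 28.085 / 116.160 = 0.2418.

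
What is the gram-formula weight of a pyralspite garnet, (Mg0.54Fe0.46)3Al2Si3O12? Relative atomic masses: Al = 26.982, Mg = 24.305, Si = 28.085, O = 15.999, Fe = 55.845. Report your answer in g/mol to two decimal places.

The formula mass is the sum 1.62(24.305) + 1.38(55.845) + 2(26.982) + 3(28.085) + 12(15.999).

446.65 g/mol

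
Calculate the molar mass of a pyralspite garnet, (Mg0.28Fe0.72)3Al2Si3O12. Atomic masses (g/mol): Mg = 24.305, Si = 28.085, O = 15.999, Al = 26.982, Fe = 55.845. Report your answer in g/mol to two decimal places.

Mg: 0.84 × 24.305 = 20.4162
Fe: 2.16 × 55.845 = 120.6252
Al: 2 × 26.982 = 53.9640
Si: 3 × 28.085 = 84.2550
O: 12 × 15.999 = 191.9880
Summing the contributions gives the formula mass.

471.25 g/mol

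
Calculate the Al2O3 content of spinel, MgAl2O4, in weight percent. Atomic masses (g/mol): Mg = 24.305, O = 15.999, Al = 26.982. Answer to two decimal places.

Formula mass = 142.265 g/mol.
2 Al → 1.0000 mol Al2O3 per formula unit; M(Al2O3) = 101.961, so Al2O3 mass = 101.961 g.
101.961/142.265 × 100 = 71.67 wt%.

71.67 wt%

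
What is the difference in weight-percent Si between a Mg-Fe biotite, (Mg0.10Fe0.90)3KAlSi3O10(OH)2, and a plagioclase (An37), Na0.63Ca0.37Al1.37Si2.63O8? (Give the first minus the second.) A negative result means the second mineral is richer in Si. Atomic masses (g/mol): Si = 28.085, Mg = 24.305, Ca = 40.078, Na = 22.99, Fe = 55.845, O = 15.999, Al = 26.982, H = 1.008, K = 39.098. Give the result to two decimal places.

M((Mg0.10Fe0.90)3KAlSi3O10(OH)2) = 502.412 g/mol, so wt% Si = 84.255/502.412 × 100 = 16.77%.
M(Na0.63Ca0.37Al1.37Si2.63O8) = 268.133 g/mol, so wt% Si = 73.864/268.133 × 100 = 27.55%.
16.77 − 27.55 = -10.78 pp.

-10.78 percentage points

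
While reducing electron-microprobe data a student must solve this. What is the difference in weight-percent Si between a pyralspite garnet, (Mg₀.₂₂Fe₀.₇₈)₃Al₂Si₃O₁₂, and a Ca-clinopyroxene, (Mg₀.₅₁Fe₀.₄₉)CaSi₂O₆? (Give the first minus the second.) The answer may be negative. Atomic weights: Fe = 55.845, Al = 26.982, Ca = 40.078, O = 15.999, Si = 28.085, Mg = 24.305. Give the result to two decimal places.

-6.54 percentage points

First mineral: 84.255 g Si in 476.926 g formula = 17.67 wt% Si.
Second mineral: 56.170 g Si in 232.002 g formula = 24.21 wt% Si.
17.67% − 24.21% gives a difference of -6.54 percentage points.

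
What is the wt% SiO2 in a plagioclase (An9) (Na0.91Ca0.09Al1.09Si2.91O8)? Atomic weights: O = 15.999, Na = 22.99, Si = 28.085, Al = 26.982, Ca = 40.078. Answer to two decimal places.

Formula mass = 263.658 g/mol.
2.91 Si → 2.9100 mol SiO2 per formula unit; M(SiO2) = 60.083, so SiO2 mass = 174.842 g.
174.842/263.658 × 100 = 66.31 wt%.

66.31 wt%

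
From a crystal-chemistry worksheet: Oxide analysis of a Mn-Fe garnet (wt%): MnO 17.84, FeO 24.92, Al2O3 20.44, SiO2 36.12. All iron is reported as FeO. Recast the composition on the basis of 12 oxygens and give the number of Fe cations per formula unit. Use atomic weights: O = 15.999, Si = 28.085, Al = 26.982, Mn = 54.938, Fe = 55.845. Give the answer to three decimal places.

17.84 wt% MnO ÷ 70.937 g/mol = 0.25149 mol, giving 0.25149 Mn and 0.25149 O.
24.92 wt% FeO ÷ 71.844 g/mol = 0.34686 mol, giving 0.34686 Fe and 0.34686 O.
20.44 wt% Al2O3 ÷ 101.961 g/mol = 0.20047 mol, giving 0.40094 Al and 0.60141 O.
36.12 wt% SiO2 ÷ 60.083 g/mol = 0.60117 mol, giving 0.60117 Si and 1.20234 O.
Oxygen sums to 2.40210; scaling by 12/2.40210 = 4.99563 puts the formula on 12 O.
Fe: 0.34686 × 4.99563 = 1.733 atoms per formula unit.

1.733 Fe apfu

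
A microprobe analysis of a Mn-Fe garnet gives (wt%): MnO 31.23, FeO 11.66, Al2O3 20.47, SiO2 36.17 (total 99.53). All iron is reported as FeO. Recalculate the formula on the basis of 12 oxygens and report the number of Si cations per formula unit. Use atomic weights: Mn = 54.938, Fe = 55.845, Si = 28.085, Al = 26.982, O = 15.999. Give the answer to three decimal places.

MnO: 31.23/70.937 = 0.44025 mol → 0.44025 mol Mn, 0.44025 mol O.
FeO: 11.66/71.844 = 0.16230 mol → 0.16230 mol Fe, 0.16230 mol O.
Al2O3: 20.47/101.961 = 0.20076 mol → 0.40152 mol Al, 0.60228 mol O.
SiO2: 36.17/60.083 = 0.60200 mol → 0.60200 mol Si, 1.20400 mol O.
Total oxygen = 2.40883 mol. Normalization factor = 12/2.40883 = 4.98167.
Si per 12 O = 0.60200 × 4.98167 = 2.999.

2.999 Si apfu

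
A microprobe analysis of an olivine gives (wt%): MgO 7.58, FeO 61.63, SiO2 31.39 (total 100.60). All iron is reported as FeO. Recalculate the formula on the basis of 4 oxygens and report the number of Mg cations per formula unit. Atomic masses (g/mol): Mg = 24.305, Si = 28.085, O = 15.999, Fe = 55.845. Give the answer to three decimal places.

7.58 wt% MgO ÷ 40.304 g/mol = 0.18807 mol, giving 0.18807 Mg and 0.18807 O.
61.63 wt% FeO ÷ 71.844 g/mol = 0.85783 mol, giving 0.85783 Fe and 0.85783 O.
31.39 wt% SiO2 ÷ 60.083 g/mol = 0.52244 mol, giving 0.52244 Si and 1.04488 O.
Oxygen sums to 2.09078; scaling by 4/2.09078 = 1.91316 puts the formula on 4 O.
Mg: 0.18807 × 1.91316 = 0.360 atoms per formula unit.

0.360 Mg apfu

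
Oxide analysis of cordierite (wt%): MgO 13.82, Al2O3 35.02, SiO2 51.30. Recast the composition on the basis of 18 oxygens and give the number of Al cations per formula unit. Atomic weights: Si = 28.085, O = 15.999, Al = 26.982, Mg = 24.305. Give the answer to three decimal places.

4.013 Al apfu

MgO: 13.82/40.304 = 0.34289 mol → 0.34289 mol Mg, 0.34289 mol O.
Al2O3: 35.02/101.961 = 0.34346 mol → 0.68692 mol Al, 1.03038 mol O.
SiO2: 51.30/60.083 = 0.85382 mol → 0.85382 mol Si, 1.70764 mol O.
Total oxygen = 3.08091 mol. Normalization factor = 18/3.08091 = 5.84243.
Al per 18 O = 0.68692 × 5.84243 = 4.013.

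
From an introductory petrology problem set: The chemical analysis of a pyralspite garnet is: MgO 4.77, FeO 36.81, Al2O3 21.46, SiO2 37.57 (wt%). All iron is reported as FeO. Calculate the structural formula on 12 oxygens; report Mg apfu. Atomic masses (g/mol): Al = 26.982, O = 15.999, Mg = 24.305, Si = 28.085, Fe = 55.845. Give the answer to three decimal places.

0.565 Mg apfu

MgO (M=40.304): mol = 0.11835; Mg = 0.11835, O = 0.11835.
FeO (M=71.844): mol = 0.51236; Fe = 0.51236, O = 0.51236.
Al2O3 (M=101.961): mol = 0.21047; Al = 0.42094, O = 0.63141.
SiO2 (M=60.083): mol = 0.62530; Si = 0.62530, O = 1.25060.
ΣO = 2.51272; factor = 12/ΣO = 4.77570.
Mg apfu = 0.11835 × 4.77570 = 0.565.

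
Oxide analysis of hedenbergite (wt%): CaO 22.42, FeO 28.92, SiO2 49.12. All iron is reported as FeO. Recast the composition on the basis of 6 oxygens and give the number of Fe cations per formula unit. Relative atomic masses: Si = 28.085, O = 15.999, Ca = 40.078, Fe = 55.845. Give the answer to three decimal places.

0.991 Fe apfu

CaO (M=56.077): mol = 0.39981; Ca = 0.39981, O = 0.39981.
FeO (M=71.844): mol = 0.40254; Fe = 0.40254, O = 0.40254.
SiO2 (M=60.083): mol = 0.81754; Si = 0.81754, O = 1.63508.
ΣO = 2.43743; factor = 6/ΣO = 2.46161.
Fe apfu = 0.40254 × 2.46161 = 0.991.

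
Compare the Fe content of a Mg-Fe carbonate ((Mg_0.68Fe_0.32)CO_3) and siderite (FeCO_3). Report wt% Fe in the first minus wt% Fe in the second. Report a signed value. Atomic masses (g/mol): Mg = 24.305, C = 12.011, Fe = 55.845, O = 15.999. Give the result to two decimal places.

First mineral: 17.870 g Fe in 94.406 g formula = 18.93 wt% Fe.
Second mineral: 55.845 g Fe in 115.853 g formula = 48.20 wt% Fe.
18.93% − 48.20% gives a difference of -29.27 percentage points.

-29.27 percentage points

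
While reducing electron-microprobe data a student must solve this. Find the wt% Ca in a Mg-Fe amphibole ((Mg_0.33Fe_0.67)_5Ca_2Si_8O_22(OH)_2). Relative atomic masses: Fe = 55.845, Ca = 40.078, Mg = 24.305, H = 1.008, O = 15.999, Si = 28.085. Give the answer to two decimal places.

Formula mass = 1.65×24.305 + 3.35×55.845 + 2×40.078 + 8×28.085 + 24×15.999 + 2×1.008 = 918.012 g/mol, of which 80.156 g is Ca.
So Ca makes up 80.156/918.012 = 0.0873 of the mass, i.e. 8.73%.

8.73 wt%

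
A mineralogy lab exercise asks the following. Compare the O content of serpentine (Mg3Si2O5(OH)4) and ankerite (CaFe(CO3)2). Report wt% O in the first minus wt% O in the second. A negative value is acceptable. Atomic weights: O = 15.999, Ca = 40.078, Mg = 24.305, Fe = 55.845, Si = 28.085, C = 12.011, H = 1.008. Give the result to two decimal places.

7.51 percentage points

First mineral: 143.991 g O in 277.108 g formula = 51.96 wt% O.
Second mineral: 95.994 g O in 215.939 g formula = 44.45 wt% O.
51.96% − 44.45% gives a difference of 7.51 percentage points.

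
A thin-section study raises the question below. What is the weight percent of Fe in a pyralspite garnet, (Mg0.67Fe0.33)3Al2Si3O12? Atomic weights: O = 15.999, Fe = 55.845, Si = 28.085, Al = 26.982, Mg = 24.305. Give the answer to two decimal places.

12.73 weight percent

Molar mass of (Mg0.67Fe0.33)3Al2Si3O12: 2.01×24.305 + 0.99×55.845 + 2×26.982 + 3×28.085 + 12×15.999 = 434.347 g/mol.
Mass of Fe per formula unit: 0.99 × 55.845 = 55.287 g.
Weight fraction Fe = 55.287 / 434.347 = 0.1273.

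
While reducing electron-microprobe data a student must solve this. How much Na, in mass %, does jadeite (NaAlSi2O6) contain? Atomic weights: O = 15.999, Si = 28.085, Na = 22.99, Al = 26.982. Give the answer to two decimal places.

Formula mass = 1*22.99 + 1*26.982 + 2*28.085 + 6*15.999 = 202.136 g/mol, of which 22.990 g is Na.
So Na makes up 22.990/202.136 = 0.1137 of the mass, i.e. 11.37%.

11.37 mass %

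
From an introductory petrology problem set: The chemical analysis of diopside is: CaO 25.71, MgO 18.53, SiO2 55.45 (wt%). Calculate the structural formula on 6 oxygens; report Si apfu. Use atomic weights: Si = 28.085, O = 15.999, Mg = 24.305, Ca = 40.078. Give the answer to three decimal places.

2.003 Si apfu

CaO: 25.71/56.077 = 0.45848 mol → 0.45848 mol Ca, 0.45848 mol O.
MgO: 18.53/40.304 = 0.45976 mol → 0.45976 mol Mg, 0.45976 mol O.
SiO2: 55.45/60.083 = 0.92289 mol → 0.92289 mol Si, 1.84578 mol O.
Total oxygen = 2.76402 mol. Normalization factor = 6/2.76402 = 2.17075.
Si per 6 O = 0.92289 × 2.17075 = 2.003.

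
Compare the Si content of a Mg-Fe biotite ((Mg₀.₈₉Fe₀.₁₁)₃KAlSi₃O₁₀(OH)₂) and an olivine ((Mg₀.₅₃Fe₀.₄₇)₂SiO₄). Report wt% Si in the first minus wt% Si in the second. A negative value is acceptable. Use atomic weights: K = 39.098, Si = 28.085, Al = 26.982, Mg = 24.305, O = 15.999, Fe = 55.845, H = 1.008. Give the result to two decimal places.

First mineral: 84.255 g Si in 427.662 g formula = 19.70 wt% Si.
Second mineral: 28.085 g Si in 170.339 g formula = 16.49 wt% Si.
19.70% − 16.49% gives a difference of 3.21 percentage points.

3.21 percentage points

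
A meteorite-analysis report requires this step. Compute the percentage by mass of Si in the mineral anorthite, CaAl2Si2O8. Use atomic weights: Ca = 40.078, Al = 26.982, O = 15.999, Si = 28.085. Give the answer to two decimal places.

20.19 mass %

Formula mass = 1×40.078 + 2×26.982 + 2×28.085 + 8×15.999 = 278.204 g/mol, of which 56.170 g is Si.
So Si makes up 56.170/278.204 = 0.2019 of the mass, i.e. 20.19%.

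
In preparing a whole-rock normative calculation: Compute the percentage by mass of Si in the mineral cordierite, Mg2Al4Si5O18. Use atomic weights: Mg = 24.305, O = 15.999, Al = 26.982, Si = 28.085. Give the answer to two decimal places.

24.01 weight percent

Molar mass of Mg2Al4Si5O18: 2*24.305 + 4*26.982 + 5*28.085 + 18*15.999 = 584.945 g/mol.
Mass of Si per formula unit: 5 × 28.085 = 140.425 g.
Weight fraction Si = 140.425 / 584.945 = 0.2401.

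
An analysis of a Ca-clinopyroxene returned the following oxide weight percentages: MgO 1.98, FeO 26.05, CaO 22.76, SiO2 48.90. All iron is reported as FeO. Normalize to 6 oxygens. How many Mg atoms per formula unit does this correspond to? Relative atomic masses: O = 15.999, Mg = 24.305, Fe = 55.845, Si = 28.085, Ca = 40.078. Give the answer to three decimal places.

MgO: 1.98/40.304 = 0.04913 mol → 0.04913 mol Mg, 0.04913 mol O.
FeO: 26.05/71.844 = 0.36259 mol → 0.36259 mol Fe, 0.36259 mol O.
CaO: 22.76/56.077 = 0.40587 mol → 0.40587 mol Ca, 0.40587 mol O.
SiO2: 48.90/60.083 = 0.81387 mol → 0.81387 mol Si, 1.62774 mol O.
Total oxygen = 2.44533 mol. Normalization factor = 6/2.44533 = 2.45366.
Mg per 6 O = 0.04913 × 2.45366 = 0.121.

0.121 Mg apfu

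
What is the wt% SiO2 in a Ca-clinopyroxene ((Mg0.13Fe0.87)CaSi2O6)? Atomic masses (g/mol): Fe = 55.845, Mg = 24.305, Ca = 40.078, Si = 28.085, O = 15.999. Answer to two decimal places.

49.25 wt%

Formula mass = 243.987 g/mol.
2 Si → 2.0000 mol SiO2 per formula unit; M(SiO2) = 60.083, so SiO2 mass = 120.166 g.
120.166/243.987 × 100 = 49.25 wt%.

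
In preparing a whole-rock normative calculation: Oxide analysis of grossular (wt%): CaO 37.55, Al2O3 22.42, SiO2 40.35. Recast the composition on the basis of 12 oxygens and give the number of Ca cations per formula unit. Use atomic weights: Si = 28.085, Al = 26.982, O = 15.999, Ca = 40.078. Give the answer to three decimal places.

37.55 wt% CaO ÷ 56.077 g/mol = 0.66961 mol, giving 0.66961 Ca and 0.66961 O.
22.42 wt% Al2O3 ÷ 101.961 g/mol = 0.21989 mol, giving 0.43978 Al and 0.65967 O.
40.35 wt% SiO2 ÷ 60.083 g/mol = 0.67157 mol, giving 0.67157 Si and 1.34314 O.
Oxygen sums to 2.67242; scaling by 12/2.67242 = 4.49031 puts the formula on 12 O.
Ca: 0.66961 × 4.49031 = 3.007 atoms per formula unit.

3.007 Ca apfu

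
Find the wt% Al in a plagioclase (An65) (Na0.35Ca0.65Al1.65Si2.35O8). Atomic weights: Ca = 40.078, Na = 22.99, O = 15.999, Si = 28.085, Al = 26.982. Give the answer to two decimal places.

16.33 weight percent

Molar mass of Na0.35Ca0.65Al1.65Si2.35O8: 0.35*22.99 + 0.65*40.078 + 1.65*26.982 + 2.35*28.085 + 8*15.999 = 272.609 g/mol.
Mass of Al per formula unit: 1.65 × 26.982 = 44.520 g.
Weight fraction Al = 44.520 / 272.609 = 0.1633.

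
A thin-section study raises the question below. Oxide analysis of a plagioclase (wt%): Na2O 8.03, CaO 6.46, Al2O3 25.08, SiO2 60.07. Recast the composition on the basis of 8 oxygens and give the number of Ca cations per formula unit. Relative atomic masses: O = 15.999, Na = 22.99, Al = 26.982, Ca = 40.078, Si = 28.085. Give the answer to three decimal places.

Na2O: 8.03/61.979 = 0.12956 mol → 0.25912 mol Na, 0.12956 mol O.
CaO: 6.46/56.077 = 0.11520 mol → 0.11520 mol Ca, 0.11520 mol O.
Al2O3: 25.08/101.961 = 0.24598 mol → 0.49196 mol Al, 0.73794 mol O.
SiO2: 60.07/60.083 = 0.99978 mol → 0.99978 mol Si, 1.99956 mol O.
Total oxygen = 2.98226 mol. Normalization factor = 8/2.98226 = 2.68253.
Ca per 8 O = 0.11520 × 2.68253 = 0.309.

0.309 Ca apfu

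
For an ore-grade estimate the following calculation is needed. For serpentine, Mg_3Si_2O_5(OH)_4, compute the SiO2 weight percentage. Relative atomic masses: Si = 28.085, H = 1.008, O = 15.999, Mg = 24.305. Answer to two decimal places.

M(Mg_3Si_2O_5(OH)_4) = 277.108 g/mol; M(SiO2) = 60.083 g/mol.
Moles SiO2 per formula unit = 2 Si ÷ 1 = 2.0000.
SiO2 fraction = (2.0000 × 60.083) / 277.108 = 120.166/277.108 = 0.4336.

43.36 wt%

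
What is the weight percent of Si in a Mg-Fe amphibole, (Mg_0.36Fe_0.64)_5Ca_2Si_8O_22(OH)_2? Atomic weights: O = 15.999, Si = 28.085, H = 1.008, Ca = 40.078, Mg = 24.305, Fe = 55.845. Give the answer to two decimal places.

Formula mass = 1.80×24.305 + 3.20×55.845 + 2×40.078 + 8×28.085 + 24×15.999 + 2×1.008 = 913.281 g/mol, of which 224.680 g is Si.
So Si makes up 224.680/913.281 = 0.2460 of the mass, i.e. 24.60%.

24.60 weight percent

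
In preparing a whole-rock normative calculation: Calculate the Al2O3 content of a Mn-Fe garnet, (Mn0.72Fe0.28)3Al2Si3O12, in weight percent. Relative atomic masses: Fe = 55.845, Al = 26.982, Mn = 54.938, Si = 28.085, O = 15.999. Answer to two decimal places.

Formula mass = 495.783 g/mol.
2 Al → 1.0000 mol Al2O3 per formula unit; M(Al2O3) = 101.961, so Al2O3 mass = 101.961 g.
101.961/495.783 × 100 = 20.57 wt%.

20.57 wt%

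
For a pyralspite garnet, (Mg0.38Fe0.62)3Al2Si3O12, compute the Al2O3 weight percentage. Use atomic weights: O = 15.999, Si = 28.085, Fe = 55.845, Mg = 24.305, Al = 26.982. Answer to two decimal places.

22.08 wt%

Molar mass of (Mg0.38Fe0.62)3Al2Si3O12 = 1.14*24.305 + 1.86*55.845 + 2*26.982 + 3*28.085 + 12*15.999 = 461.786 g/mol.
Each formula unit contains 2 Al, equivalent to 2/2 = 1.0000 mol Al2O3.
M(Al2O3) = 2×26.982 + 3×15.999 = 101.961 g/mol.
Mass of Al2O3 per formula unit = 1.0000 × 101.961 = 101.961 g.
Al2O3 wt% = 101.961 / 461.786 × 100 = 22.08%.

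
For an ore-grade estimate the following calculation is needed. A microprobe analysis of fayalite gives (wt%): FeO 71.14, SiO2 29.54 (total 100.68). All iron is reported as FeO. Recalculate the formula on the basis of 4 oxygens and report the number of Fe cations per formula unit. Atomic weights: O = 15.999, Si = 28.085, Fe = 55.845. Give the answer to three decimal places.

FeO: 71.14/71.844 = 0.99020 mol → 0.99020 mol Fe, 0.99020 mol O.
SiO2: 29.54/60.083 = 0.49165 mol → 0.49165 mol Si, 0.98330 mol O.
Total oxygen = 1.97350 mol. Normalization factor = 4/1.97350 = 2.02686.
Fe per 4 O = 0.99020 × 2.02686 = 2.007.

2.007 Fe apfu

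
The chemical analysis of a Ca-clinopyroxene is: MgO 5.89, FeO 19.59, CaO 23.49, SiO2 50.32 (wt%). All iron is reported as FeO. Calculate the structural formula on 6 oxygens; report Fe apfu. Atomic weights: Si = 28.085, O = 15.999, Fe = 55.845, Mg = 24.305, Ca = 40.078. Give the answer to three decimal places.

MgO (M=40.304): mol = 0.14614; Mg = 0.14614, O = 0.14614.
FeO (M=71.844): mol = 0.27267; Fe = 0.27267, O = 0.27267.
CaO (M=56.077): mol = 0.41889; Ca = 0.41889, O = 0.41889.
SiO2 (M=60.083): mol = 0.83751; Si = 0.83751, O = 1.67502.
ΣO = 2.51272; factor = 6/ΣO = 2.38785.
Fe apfu = 0.27267 × 2.38785 = 0.651.

0.651 Fe apfu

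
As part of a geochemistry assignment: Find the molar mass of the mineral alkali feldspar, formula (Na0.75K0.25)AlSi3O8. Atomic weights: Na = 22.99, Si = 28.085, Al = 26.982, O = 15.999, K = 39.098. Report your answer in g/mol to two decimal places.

M = 0.75×22.99 + 0.25×39.098 + 1×26.982 + 3×28.085 + 8×15.999

266.25 g/mol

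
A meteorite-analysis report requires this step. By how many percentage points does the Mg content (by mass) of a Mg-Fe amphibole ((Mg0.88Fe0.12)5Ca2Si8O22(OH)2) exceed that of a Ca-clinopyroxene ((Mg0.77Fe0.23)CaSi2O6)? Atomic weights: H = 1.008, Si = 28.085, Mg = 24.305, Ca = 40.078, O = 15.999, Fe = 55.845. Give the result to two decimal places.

First mineral: 106.942 g Mg in 831.277 g formula = 12.86 wt% Mg.
Second mineral: 18.715 g Mg in 223.801 g formula = 8.36 wt% Mg.
12.86% − 8.36% gives a difference of 4.50 percentage points.

4.50 percentage points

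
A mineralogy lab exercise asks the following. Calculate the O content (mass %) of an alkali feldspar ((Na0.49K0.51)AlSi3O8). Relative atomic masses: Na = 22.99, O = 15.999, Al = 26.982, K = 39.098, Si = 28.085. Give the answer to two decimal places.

Formula mass = 0.49×22.99 + 0.51×39.098 + 1×26.982 + 3×28.085 + 8×15.999 = 270.434 g/mol, of which 127.992 g is O.
So O makes up 127.992/270.434 = 0.4733 of the mass, i.e. 47.33%.

47.33 mass %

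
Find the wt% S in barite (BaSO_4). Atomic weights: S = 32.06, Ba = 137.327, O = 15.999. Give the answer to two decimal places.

Molar mass of BaSO_4: 1×137.327 + 1×32.06 + 4×15.999 = 233.383 g/mol.
Mass of S per formula unit: 1 × 32.06 = 32.060 g.
Weight fraction S = 32.060 / 233.383 = 0.1374.

13.74 wt%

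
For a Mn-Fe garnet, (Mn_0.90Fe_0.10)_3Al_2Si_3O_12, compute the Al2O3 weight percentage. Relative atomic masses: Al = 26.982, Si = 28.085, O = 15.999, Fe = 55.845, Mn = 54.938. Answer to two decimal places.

M((Mn_0.90Fe_0.10)_3Al_2Si_3O_12) = 495.293 g/mol; M(Al2O3) = 101.961 g/mol.
Moles Al2O3 per formula unit = 2 Al ÷ 2 = 1.0000.
Al2O3 fraction = (1.0000 × 101.961) / 495.293 = 101.961/495.293 = 0.2059.

20.59 wt%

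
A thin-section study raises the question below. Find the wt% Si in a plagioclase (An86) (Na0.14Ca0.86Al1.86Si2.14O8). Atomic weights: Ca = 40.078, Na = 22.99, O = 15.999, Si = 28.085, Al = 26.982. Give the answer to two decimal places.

21.78 weight percent

Formula mass = 0.14*22.99 + 0.86*40.078 + 1.86*26.982 + 2.14*28.085 + 8*15.999 = 275.966 g/mol, of which 60.102 g is Si.
So Si makes up 60.102/275.966 = 0.2178 of the mass, i.e. 21.78%.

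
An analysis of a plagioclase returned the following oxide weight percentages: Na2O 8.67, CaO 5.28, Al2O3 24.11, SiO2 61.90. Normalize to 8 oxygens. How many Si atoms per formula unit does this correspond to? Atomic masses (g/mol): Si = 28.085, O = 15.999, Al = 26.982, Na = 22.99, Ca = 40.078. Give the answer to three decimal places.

2.744 Si apfu

Na2O (M=61.979): mol = 0.13989; Na = 0.27978, O = 0.13989.
CaO (M=56.077): mol = 0.09416; Ca = 0.09416, O = 0.09416.
Al2O3 (M=101.961): mol = 0.23646; Al = 0.47292, O = 0.70938.
SiO2 (M=60.083): mol = 1.03024; Si = 1.03024, O = 2.06048.
ΣO = 3.00391; factor = 8/ΣO = 2.66320.
Si apfu = 1.03024 × 2.66320 = 2.744.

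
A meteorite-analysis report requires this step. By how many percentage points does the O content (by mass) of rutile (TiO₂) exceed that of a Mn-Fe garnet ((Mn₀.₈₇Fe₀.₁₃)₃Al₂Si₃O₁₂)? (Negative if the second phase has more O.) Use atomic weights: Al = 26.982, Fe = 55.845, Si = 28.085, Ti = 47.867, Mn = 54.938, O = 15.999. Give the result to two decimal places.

1.31 percentage points

O in TiO₂: molar mass 79.865 g/mol; 2×15.999 = 31.998 g → 40.07 wt%.
O in (Mn₀.₈₇Fe₀.₁₃)₃Al₂Si₃O₁₂: molar mass 495.375 g/mol; 12×15.999 = 191.988 g → 38.76 wt%.
Difference = 40.07 − 38.76 = 1.31 percentage points.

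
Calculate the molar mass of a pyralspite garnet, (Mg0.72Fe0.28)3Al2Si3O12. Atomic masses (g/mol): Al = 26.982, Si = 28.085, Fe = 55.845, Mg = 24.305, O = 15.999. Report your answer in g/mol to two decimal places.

429.62 g/mol

Mg: 2.16 × 24.305 = 52.4988
Fe: 0.84 × 55.845 = 46.9098
Al: 2 × 26.982 = 53.9640
Si: 3 × 28.085 = 84.2550
O: 12 × 15.999 = 191.9880
Summing the contributions gives the formula mass.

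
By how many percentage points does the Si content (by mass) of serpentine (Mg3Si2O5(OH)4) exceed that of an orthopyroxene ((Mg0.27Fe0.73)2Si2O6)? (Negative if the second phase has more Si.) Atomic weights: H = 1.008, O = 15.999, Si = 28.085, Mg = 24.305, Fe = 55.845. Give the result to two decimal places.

-2.49 percentage points

M(Mg3Si2O5(OH)4) = 277.108 g/mol, so wt% Si = 56.170/277.108 × 100 = 20.27%.
M((Mg0.27Fe0.73)2Si2O6) = 246.822 g/mol, so wt% Si = 56.170/246.822 × 100 = 22.76%.
20.27 − 22.76 = -2.49 pp.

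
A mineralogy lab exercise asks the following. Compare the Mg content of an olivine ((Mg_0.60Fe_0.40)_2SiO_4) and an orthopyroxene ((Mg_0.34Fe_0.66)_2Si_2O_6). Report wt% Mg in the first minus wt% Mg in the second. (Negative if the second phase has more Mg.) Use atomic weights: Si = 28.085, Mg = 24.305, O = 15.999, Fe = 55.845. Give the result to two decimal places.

10.76 percentage points

First mineral: 29.166 g Mg in 165.923 g formula = 17.58 wt% Mg.
Second mineral: 16.527 g Mg in 242.407 g formula = 6.82 wt% Mg.
17.58% − 6.82% gives a difference of 10.76 percentage points.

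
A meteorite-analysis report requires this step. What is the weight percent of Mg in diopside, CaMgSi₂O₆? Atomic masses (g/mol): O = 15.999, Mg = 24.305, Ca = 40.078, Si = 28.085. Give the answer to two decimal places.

11.22 wt%

Formula mass = 1×40.078 + 1×24.305 + 2×28.085 + 6×15.999 = 216.547 g/mol, of which 24.305 g is Mg.
So Mg makes up 24.305/216.547 = 0.1122 of the mass, i.e. 11.22%.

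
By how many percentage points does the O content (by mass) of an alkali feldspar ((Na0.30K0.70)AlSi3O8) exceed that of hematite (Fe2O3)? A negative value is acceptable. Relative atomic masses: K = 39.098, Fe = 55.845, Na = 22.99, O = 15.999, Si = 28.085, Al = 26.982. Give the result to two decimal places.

M((Na0.30K0.70)AlSi3O8) = 273.495 g/mol, so wt% O = 127.992/273.495 × 100 = 46.80%.
M(Fe2O3) = 159.687 g/mol, so wt% O = 47.997/159.687 × 100 = 30.06%.
46.80 − 30.06 = 16.74 pp.

16.74 percentage points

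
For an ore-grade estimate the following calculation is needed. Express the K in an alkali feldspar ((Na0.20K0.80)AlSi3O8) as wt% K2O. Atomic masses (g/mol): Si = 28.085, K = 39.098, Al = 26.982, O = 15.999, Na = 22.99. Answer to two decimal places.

13.70 wt%

Molar mass of (Na0.20K0.80)AlSi3O8 = 0.20*22.99 + 0.80*39.098 + 1*26.982 + 3*28.085 + 8*15.999 = 275.105 g/mol.
Each formula unit contains 0.80 K, equivalent to 0.80/2 = 0.4000 mol K2O.
M(K2O) = 2×39.098 + 1×15.999 = 94.195 g/mol.
Mass of K2O per formula unit = 0.4000 × 94.195 = 37.678 g.
K2O wt% = 37.678 / 275.105 × 100 = 13.70%.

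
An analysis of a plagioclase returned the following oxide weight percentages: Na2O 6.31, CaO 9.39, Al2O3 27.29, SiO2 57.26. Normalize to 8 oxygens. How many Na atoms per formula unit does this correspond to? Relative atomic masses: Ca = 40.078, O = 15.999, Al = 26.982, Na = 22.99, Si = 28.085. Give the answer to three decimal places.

0.547 Na apfu

Na2O (M=61.979): mol = 0.10181; Na = 0.20362, O = 0.10181.
CaO (M=56.077): mol = 0.16745; Ca = 0.16745, O = 0.16745.
Al2O3 (M=101.961): mol = 0.26765; Al = 0.53530, O = 0.80295.
SiO2 (M=60.083): mol = 0.95301; Si = 0.95301, O = 1.90602.
ΣO = 2.97823; factor = 8/ΣO = 2.68616.
Na apfu = 0.20362 × 2.68616 = 0.547.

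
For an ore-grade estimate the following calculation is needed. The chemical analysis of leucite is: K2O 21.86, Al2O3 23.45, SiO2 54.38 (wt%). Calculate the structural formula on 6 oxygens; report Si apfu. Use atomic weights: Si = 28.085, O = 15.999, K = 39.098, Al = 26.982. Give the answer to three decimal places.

K2O (M=94.195): mol = 0.23207; K = 0.46414, O = 0.23207.
Al2O3 (M=101.961): mol = 0.22999; Al = 0.45998, O = 0.68997.
SiO2 (M=60.083): mol = 0.90508; Si = 0.90508, O = 1.81016.
ΣO = 2.73220; factor = 6/ΣO = 2.19603.
Si apfu = 0.90508 × 2.19603 = 1.988.

1.988 Si apfu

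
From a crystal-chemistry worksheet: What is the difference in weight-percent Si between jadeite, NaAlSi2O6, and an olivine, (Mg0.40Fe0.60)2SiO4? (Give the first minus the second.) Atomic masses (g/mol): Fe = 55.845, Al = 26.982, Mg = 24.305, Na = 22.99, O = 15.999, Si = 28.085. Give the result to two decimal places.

12.06 percentage points

M(NaAlSi2O6) = 202.136 g/mol, so wt% Si = 56.170/202.136 × 100 = 27.79%.
M((Mg0.40Fe0.60)2SiO4) = 178.539 g/mol, so wt% Si = 28.085/178.539 × 100 = 15.73%.
27.79 − 15.73 = 12.06 pp.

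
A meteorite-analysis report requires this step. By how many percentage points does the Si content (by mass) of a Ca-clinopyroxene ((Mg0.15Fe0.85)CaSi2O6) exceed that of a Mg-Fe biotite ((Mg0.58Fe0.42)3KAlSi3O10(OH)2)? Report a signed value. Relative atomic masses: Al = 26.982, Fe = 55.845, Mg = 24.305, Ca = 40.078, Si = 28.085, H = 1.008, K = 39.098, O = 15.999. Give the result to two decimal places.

Si in (Mg0.15Fe0.85)CaSi2O6: molar mass 243.356 g/mol; 2×28.085 = 56.170 g → 23.08 wt%.
Si in (Mg0.58Fe0.42)3KAlSi3O10(OH)2: molar mass 456.994 g/mol; 3×28.085 = 84.255 g → 18.44 wt%.
Difference = 23.08 − 18.44 = 4.64 percentage points.

4.64 percentage points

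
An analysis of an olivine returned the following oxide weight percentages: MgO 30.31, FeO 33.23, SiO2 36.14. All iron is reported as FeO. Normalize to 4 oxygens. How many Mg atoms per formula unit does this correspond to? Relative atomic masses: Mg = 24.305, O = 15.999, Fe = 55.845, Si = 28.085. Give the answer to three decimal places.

MgO (M=40.304): mol = 0.75203; Mg = 0.75203, O = 0.75203.
FeO (M=71.844): mol = 0.46253; Fe = 0.46253, O = 0.46253.
SiO2 (M=60.083): mol = 0.60150; Si = 0.60150, O = 1.20300.
ΣO = 2.41756; factor = 4/ΣO = 1.65456.
Mg apfu = 0.75203 × 1.65456 = 1.244.

1.244 Mg apfu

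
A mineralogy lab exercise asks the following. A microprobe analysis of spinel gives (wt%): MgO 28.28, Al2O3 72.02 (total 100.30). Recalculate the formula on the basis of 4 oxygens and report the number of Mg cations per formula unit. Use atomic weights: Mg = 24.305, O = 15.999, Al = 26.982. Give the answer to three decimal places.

MgO: 28.28/40.304 = 0.70167 mol → 0.70167 mol Mg, 0.70167 mol O.
Al2O3: 72.02/101.961 = 0.70635 mol → 1.41270 mol Al, 2.11905 mol O.
Total oxygen = 2.82072 mol. Normalization factor = 4/2.82072 = 1.41808.
Mg per 4 O = 0.70167 × 1.41808 = 0.995.

0.995 Mg apfu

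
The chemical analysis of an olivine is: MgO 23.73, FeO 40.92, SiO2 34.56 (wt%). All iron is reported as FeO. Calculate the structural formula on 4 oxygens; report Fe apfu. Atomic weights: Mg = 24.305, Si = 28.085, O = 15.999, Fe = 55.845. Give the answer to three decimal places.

23.73 wt% MgO ÷ 40.304 g/mol = 0.58878 mol, giving 0.58878 Mg and 0.58878 O.
40.92 wt% FeO ÷ 71.844 g/mol = 0.56957 mol, giving 0.56957 Fe and 0.56957 O.
34.56 wt% SiO2 ÷ 60.083 g/mol = 0.57520 mol, giving 0.57520 Si and 1.15040 O.
Oxygen sums to 2.30875; scaling by 4/2.30875 = 1.73254 puts the formula on 4 O.
Fe: 0.56957 × 1.73254 = 0.987 atoms per formula unit.

0.987 Fe apfu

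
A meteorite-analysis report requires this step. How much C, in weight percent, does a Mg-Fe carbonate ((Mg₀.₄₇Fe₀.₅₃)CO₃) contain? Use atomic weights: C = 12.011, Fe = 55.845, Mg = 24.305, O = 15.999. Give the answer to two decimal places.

11.89 weight percent

Formula mass = 0.47*24.305 + 0.53*55.845 + 1*12.011 + 3*15.999 = 101.029 g/mol, of which 12.011 g is C.
So C makes up 12.011/101.029 = 0.1189 of the mass, i.e. 11.89%.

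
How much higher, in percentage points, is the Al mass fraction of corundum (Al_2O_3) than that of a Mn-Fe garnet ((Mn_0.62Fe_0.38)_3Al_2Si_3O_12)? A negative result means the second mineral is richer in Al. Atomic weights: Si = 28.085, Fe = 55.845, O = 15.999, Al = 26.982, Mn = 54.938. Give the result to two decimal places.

M(Al_2O_3) = 101.961 g/mol, so wt% Al = 53.964/101.961 × 100 = 52.93%.
M((Mn_0.62Fe_0.38)_3Al_2Si_3O_12) = 496.055 g/mol, so wt% Al = 53.964/496.055 × 100 = 10.88%.
52.93 − 10.88 = 42.05 pp.

42.05 percentage points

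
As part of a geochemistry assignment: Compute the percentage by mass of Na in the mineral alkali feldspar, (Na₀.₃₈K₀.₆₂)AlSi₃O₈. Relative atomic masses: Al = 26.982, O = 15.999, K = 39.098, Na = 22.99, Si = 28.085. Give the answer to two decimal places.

Formula mass = 0.38×22.99 + 0.62×39.098 + 1×26.982 + 3×28.085 + 8×15.999 = 272.206 g/mol, of which 8.736 g is Na.
So Na makes up 8.736/272.206 = 0.0321 of the mass, i.e. 3.21%.

3.21 weight percent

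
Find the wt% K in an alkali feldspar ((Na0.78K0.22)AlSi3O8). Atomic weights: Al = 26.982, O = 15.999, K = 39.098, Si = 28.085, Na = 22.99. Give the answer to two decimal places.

Molar mass of (Na0.78K0.22)AlSi3O8: 0.78*22.99 + 0.22*39.098 + 1*26.982 + 3*28.085 + 8*15.999 = 265.763 g/mol.
Mass of K per formula unit: 0.22 × 39.098 = 8.602 g.
Weight fraction K = 8.602 / 265.763 = 0.0324.

3.24 mass %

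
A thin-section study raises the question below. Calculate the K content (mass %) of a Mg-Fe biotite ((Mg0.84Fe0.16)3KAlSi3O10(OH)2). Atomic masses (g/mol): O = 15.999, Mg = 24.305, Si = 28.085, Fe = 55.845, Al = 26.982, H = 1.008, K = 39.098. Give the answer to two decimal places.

9.04 mass %

M((Mg0.84Fe0.16)3KAlSi3O10(OH)2) = 432.393 g/mol.
K contributes 1 × 39.098 = 39.098 g per mole.
39.098/432.393 = 0.0904 → 9.04%.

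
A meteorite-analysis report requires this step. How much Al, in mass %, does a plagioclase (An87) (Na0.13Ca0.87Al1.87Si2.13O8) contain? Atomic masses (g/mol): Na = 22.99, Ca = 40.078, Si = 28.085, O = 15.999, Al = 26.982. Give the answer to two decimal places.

18.27 mass %

Formula mass = 0.13·22.99 + 0.87·40.078 + 1.87·26.982 + 2.13·28.085 + 8·15.999 = 276.126 g/mol, of which 50.456 g is Al.
So Al makes up 50.456/276.126 = 0.1827 of the mass, i.e. 18.27%.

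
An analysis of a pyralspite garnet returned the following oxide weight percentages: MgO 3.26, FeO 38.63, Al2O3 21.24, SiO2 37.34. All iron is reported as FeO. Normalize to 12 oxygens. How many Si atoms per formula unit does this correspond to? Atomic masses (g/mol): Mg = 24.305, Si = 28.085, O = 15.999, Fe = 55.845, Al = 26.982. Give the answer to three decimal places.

MgO (M=40.304): mol = 0.08089; Mg = 0.08089, O = 0.08089.
FeO (M=71.844): mol = 0.53769; Fe = 0.53769, O = 0.53769.
Al2O3 (M=101.961): mol = 0.20831; Al = 0.41662, O = 0.62493.
SiO2 (M=60.083): mol = 0.62147; Si = 0.62147, O = 1.24294.
ΣO = 2.48645; factor = 12/ΣO = 4.82616.
Si apfu = 0.62147 × 4.82616 = 2.999.

2.999 Si apfu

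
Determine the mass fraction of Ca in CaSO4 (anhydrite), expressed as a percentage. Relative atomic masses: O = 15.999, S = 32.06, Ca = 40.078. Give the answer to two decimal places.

M(CaSO4) = 136.134 g/mol.
Ca contributes 1 × 40.078 = 40.078 g per mole.
40.078/136.134 = 0.2944 → 29.44%.

29.44 mass %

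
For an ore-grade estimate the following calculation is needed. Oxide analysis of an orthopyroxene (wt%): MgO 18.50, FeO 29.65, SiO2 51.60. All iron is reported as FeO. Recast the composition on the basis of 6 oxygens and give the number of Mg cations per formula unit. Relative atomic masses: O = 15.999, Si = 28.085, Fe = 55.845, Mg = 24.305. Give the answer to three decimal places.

1.064 Mg apfu

18.50 wt% MgO ÷ 40.304 g/mol = 0.45901 mol, giving 0.45901 Mg and 0.45901 O.
29.65 wt% FeO ÷ 71.844 g/mol = 0.41270 mol, giving 0.41270 Fe and 0.41270 O.
51.60 wt% SiO2 ÷ 60.083 g/mol = 0.85881 mol, giving 0.85881 Si and 1.71762 O.
Oxygen sums to 2.58933; scaling by 6/2.58933 = 2.31720 puts the formula on 6 O.
Mg: 0.45901 × 2.31720 = 1.064 atoms per formula unit.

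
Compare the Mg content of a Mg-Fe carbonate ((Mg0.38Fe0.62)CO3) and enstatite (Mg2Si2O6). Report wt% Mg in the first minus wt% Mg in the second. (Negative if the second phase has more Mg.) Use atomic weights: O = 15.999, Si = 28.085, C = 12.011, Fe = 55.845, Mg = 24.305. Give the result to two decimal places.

-15.32 percentage points

First mineral: 9.236 g Mg in 103.868 g formula = 8.89 wt% Mg.
Second mineral: 48.610 g Mg in 200.774 g formula = 24.21 wt% Mg.
8.89% − 24.21% gives a difference of -15.32 percentage points.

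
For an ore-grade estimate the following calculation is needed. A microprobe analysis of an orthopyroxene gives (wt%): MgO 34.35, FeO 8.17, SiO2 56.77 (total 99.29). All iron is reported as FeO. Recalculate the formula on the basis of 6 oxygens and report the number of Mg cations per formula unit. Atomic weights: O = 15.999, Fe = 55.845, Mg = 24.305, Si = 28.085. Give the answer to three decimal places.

34.35 wt% MgO ÷ 40.304 g/mol = 0.85227 mol, giving 0.85227 Mg and 0.85227 O.
8.17 wt% FeO ÷ 71.844 g/mol = 0.11372 mol, giving 0.11372 Fe and 0.11372 O.
56.77 wt% SiO2 ÷ 60.083 g/mol = 0.94486 mol, giving 0.94486 Si and 1.88972 O.
Oxygen sums to 2.85571; scaling by 6/2.85571 = 2.10105 puts the formula on 6 O.
Mg: 0.85227 × 2.10105 = 1.791 atoms per formula unit.

1.791 Mg apfu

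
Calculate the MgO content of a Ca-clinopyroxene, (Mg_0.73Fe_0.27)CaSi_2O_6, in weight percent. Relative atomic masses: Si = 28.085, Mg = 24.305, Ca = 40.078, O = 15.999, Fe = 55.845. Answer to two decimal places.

Molar mass of (Mg_0.73Fe_0.27)CaSi_2O_6 = 0.73*24.305 + 0.27*55.845 + 1*40.078 + 2*28.085 + 6*15.999 = 225.063 g/mol.
Each formula unit contains 0.73 Mg, equivalent to 0.73/1 = 0.7300 mol MgO.
M(MgO) = 1×24.305 + 1×15.999 = 40.304 g/mol.
Mass of MgO per formula unit = 0.7300 × 40.304 = 29.422 g.
MgO wt% = 29.422 / 225.063 × 100 = 13.07%.

13.07 wt%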